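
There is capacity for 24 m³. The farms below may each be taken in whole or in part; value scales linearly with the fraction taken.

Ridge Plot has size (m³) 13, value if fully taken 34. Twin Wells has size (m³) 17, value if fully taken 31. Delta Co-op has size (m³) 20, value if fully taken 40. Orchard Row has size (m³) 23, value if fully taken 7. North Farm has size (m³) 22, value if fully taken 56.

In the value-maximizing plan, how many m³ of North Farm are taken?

Rank by value-to-size ratio: Ridge Plot 34/13≈2.62, North Farm 56/22≈2.55, Delta Co-op 40/20≈2, Twin Wells 31/17≈1.82, Orchard Row 7/23≈0.304.
Ridge Plot: take in full, 13 m³ for value 34 ; 11 left.
Fill the last 11 m³ with part of North Farm: 11/22 of it earns 28.

11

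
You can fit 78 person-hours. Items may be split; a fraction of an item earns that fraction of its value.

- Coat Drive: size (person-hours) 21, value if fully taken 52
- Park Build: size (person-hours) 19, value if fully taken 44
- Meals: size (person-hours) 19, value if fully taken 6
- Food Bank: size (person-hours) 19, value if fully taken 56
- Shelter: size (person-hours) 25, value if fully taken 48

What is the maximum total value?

Rank by value-to-size ratio: Food Bank 56/19≈2.95, Coat Drive 52/21≈2.48, Park Build 44/19≈2.32, Shelter 48/25≈1.92, Meals 6/19≈0.316.
Food Bank: take in full, 19 person-hours for value 56 ; 59 left.
Take all of Coat Drive (21 person-hours, value 52) ; 38 person-hours left.
Take all of Park Build (19 person-hours, value 44) ; 19 person-hours left.
19 person-hours left: a 19/25 share of Shelter gives 48×19/25 = 36.48.
Total value = 188.48.

188.48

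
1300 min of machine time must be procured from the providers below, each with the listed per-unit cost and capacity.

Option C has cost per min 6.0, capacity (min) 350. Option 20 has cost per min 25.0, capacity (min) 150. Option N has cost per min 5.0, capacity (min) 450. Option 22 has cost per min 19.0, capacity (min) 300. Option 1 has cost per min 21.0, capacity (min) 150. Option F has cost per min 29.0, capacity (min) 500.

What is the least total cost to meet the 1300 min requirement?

Use providers in increasing cost order.
Option N at 5.0: take all 450 min ; 850 still needed.
Take 350 from Option C at 6.0 ; need 500 more.
Option 22 at 19.0: take all 300 min ; 200 still needed.
Option 1 (21.0): use full 150 ; 50 min to go.
Option 20 (25.0): take the remaining 50 ; done.
Option F: unused.
Cost = 450×5.0 + 350×6.0 + 300×19.0 + 150×21.0 + 50×25.0 = 14450.

14450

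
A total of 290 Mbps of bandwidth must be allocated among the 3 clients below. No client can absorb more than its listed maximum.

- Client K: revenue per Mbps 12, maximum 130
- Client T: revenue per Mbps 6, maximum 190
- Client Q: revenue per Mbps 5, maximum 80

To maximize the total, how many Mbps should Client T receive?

Rank by revenue per Mbps: Client K 12 > Client T 6 > Client Q 5.
Give Client K 130 to hit its cap of 130 — 160 left.
Client T: +160 (room for 190) → 160. Pool exhausted.

160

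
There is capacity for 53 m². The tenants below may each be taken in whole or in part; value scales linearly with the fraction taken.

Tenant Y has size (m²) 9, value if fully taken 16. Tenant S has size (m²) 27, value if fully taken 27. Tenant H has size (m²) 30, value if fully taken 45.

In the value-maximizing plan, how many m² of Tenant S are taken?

14

Rank by value-to-size ratio: Tenant Y 16/9≈1.78, Tenant H 45/30≈1.5, Tenant S 27/27≈1.
Tenant Y: take in full, 9 m² for value 16 → 44 left.
Tenant H: take in full, 30 m² for value 45 → 14 left.
Only 14 m² remain; take 14/27 of Tenant S for value 27×14/27 = 14.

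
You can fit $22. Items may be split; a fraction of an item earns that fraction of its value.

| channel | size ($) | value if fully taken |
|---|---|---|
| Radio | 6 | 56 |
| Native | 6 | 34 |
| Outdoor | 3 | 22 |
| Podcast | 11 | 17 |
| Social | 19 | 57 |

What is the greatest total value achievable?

133

Best value per unit of size first: Radio 56/6≈9.33, Outdoor 22/3≈7.33, Native 34/6≈5.67, Social 57/19≈3, Podcast 17/11≈1.55.
Radio: take in full, 6 $ for value 56 → 16 left.
Take all of Outdoor (3 $, value 22) → 13 $ left.
Native: take in full, 6 $ for value 34 → 7 left.
Fill the last 7 $ with part of Social: 7/19 of it earns 21.
Total value = 133.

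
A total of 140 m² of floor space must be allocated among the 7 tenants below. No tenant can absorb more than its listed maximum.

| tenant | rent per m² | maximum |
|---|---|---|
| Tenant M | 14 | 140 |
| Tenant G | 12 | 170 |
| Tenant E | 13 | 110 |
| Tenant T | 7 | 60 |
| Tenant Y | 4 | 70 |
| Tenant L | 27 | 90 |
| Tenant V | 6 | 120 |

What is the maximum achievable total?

3130

Highest rent per m² first: Tenant L 27 > Tenant M 14 > Tenant E 13 > Tenant G 12 > Tenant T 7 > Tenant V 6 > Tenant Y 4.
Tenant L takes 90 to reach its cap of 90 → 50 left.
Only 50 left; Tenant M takes them to reach 50.
Total = 14×50 + 27×90 = 3130.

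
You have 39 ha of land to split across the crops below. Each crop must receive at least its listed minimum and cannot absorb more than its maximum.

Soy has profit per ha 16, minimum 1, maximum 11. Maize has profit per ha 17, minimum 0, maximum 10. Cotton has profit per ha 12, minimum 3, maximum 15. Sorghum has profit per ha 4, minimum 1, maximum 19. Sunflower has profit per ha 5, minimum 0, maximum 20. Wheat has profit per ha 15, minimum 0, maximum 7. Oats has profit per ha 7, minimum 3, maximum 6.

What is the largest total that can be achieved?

560

Meeting every minimum uses 1+0+3+1+0+0+3 = 8 ha, leaving 31.
Highest profit per ha first: Maize 17 > Soy 16 > Wheat 15 > Cotton 12 > Oats 7 > Sunflower 5 > Sorghum 4.
Maize takes 10 more to reach its cap of 10 → 21 left.
Soy takes 10 more to reach its cap of 11 → 11 left.
Wheat: +7 to 7 (cap) → 4 left.
Cotton: +4 (room for 12) → 7. Pool exhausted.
Total = 16×11 + 17×10 + 12×7 + 4×1 + 15×7 + 7×3 = 560.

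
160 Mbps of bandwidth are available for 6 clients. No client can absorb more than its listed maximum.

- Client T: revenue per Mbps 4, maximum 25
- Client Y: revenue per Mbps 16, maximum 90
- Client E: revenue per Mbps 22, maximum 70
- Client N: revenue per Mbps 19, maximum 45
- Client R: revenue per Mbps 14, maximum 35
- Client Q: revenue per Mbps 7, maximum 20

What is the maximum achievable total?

Rank by revenue per Mbps: Client E 22 > Client N 19 > Client Y 16 > Client R 14 > Client Q 7 > Client T 4.
Give Client E 70 to hit its cap of 70 — 90 left.
Client N takes 45 to reach its cap of 45 — 45 left.
Only 45 left; Client Y takes them to reach 45.
Total = 16×45 + 22×70 + 19×45 = 3115.

3115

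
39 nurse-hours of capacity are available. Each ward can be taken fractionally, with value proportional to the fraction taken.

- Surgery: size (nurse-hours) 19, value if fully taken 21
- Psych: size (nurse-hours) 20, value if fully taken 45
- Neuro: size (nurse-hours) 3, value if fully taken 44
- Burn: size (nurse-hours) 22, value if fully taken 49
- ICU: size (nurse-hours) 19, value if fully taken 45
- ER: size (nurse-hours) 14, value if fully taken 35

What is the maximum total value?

Best value per unit of size first: Neuro 44/3≈14.7, ER 35/14≈2.5, ICU 45/19≈2.37, Psych 45/20≈2.25, Burn 49/22≈2.23, Surgery 21/19≈1.11.
Take all of Neuro (3 nurse-hours, value 44) ; 36 nurse-hours left.
ER: take in full, 14 nurse-hours for value 35 ; 22 left.
All 19 nurse-hours of ICU fit (value 45) ; 3 remain.
3 nurse-hours left: a 3/20 share of Psych gives 45×3/20 = 6.75.
Total value = 130.75.

130.75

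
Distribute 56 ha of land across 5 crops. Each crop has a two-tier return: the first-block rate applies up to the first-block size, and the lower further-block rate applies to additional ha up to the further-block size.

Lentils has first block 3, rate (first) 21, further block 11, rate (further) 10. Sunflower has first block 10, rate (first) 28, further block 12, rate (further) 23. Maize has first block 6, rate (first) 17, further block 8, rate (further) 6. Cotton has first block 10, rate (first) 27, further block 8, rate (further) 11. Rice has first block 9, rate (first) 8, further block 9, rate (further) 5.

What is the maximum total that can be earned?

1149

Rank every tier by rate: Sunflower/first 28 > Cotton/first 27 > Sunflower/second 23 > Lentils/first 21 > Maize/first 17 > Cotton/second 11 > Lentils/second 10 > Rice/first 8 > Maize/second 6 > Rice/second 5.
Fill Sunflower first block (10 at 28) ; 46 left.
Cotton/first (27): +10 ; 36 left.
Sunflower/second (23): +12 ; 24 left.
Lentils/first (21): +3 ; 21 left.
Fill Maize first block (6 at 17) ; 15 left.
Cotton second at 11: fill all 8 ; 7 left.
Lentils/second: +7 of 11 at 10; pool empty.
Total = 28×10 + 27×10 + 23×12 + 21×3 + 17×6 + 11×8 + 10×7 = 1149.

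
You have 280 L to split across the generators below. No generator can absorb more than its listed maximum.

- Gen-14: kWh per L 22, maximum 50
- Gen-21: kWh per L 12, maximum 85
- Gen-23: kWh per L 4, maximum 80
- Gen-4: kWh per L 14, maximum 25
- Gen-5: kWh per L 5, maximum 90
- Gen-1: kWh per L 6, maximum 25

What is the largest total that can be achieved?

Order the generators by kWh per L: Gen-14 22 > Gen-4 14 > Gen-21 12 > Gen-1 6 > Gen-5 5 > Gen-23 4.
Gen-14: +50 to 50 (cap) ; 230 left.
Give Gen-4 25 to hit its cap of 25 ; 205 left.
Gen-21: +85 to 85 (cap) ; 120 left.
Gen-1: +25 to 25 (cap) ; 95 left.
Gen-5: +90 to 90 (cap) ; 5 left.
Gen-23: +5 (room for 80) → 5. Pool exhausted.
Total = 22×50 + 12×85 + 4×5 + 14×25 + 5×90 + 6×25 = 3090.

3090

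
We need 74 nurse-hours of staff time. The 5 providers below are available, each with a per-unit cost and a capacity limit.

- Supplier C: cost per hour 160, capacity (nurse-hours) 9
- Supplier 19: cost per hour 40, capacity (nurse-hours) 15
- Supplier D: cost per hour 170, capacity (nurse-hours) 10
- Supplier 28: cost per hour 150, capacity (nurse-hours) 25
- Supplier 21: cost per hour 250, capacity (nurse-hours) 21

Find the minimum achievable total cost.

Fill from the cheapest provider first.
Supplier 19 (40): use full 15 — 59 nurse-hours to go.
Take 25 from Supplier 28 at 150 — need 34 more.
Supplier C (160): use full 9 — 25 nurse-hours to go.
Take 10 from Supplier D at 170 — need 15 more.
Supplier 21 (250): take the remaining 15 — done.
Cost = 15×40 + 25×150 + 9×160 + 10×170 + 15×250 = 11240.

11240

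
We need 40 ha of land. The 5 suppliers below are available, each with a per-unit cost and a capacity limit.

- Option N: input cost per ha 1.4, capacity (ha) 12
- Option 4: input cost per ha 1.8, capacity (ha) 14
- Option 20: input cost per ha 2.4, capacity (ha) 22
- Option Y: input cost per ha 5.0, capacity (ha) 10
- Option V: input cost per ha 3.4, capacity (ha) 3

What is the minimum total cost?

Fill from the cheapest supplier first.
Take 12 from Option N at 1.4 — need 28 more.
Option 4 at 1.8: take all 14 ha — 14 still needed.
Take 14 from Option 20 at 2.4 to finish.
Option V, Option Y: unused.
Cost = 12×1.4 + 14×1.8 + 14×2.4 = 75.6.

75.6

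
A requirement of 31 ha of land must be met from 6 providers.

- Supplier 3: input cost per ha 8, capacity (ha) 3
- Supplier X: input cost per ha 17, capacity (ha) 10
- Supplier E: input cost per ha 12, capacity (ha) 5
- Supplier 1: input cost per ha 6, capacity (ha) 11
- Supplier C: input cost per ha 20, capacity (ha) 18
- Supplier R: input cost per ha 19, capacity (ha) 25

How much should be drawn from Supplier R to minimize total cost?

2

Cheapest first:
Take 11 from Supplier 1 at 6 → need 20 more.
Supplier 3 (8): use full 3 → 17 ha to go.
Supplier E (12): use full 5 → 12 ha to go.
Supplier X (17): use full 10 → 2 ha to go.
Supplier R (19): take the remaining 2 → done.
Supplier C: unused.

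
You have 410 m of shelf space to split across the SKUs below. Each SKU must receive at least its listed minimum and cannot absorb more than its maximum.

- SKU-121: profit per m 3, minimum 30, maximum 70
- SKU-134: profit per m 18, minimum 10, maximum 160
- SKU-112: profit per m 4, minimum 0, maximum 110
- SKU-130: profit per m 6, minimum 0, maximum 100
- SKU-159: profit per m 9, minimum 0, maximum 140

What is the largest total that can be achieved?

4710

Meeting every minimum uses 30+10+0+0+0 = 40 m, leaving 370.
Order the SKUs by profit per m: SKU-134 18 > SKU-159 9 > SKU-130 6 > SKU-112 4 > SKU-121 3.
SKU-134 takes 150 more to reach its cap of 160 ; 220 left.
SKU-159: +140 to 140 (cap) ; 80 left.
SKU-130: +80 (room for 100) → 80. Pool exhausted.
Total = 3×30 + 18×160 + 6×80 + 9×140 = 4710.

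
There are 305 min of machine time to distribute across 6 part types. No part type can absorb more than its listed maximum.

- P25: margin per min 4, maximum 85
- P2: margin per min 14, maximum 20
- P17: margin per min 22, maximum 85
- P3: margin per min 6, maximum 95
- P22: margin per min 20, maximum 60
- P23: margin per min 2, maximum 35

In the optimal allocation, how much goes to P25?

45

Highest margin per min first: P17 22 > P22 20 > P2 14 > P3 6 > P25 4 > P23 2.
P17: +85 to 85 (cap) — 220 left.
Give P22 60 to hit its cap of 60 — 160 left.
P2 takes 20 to reach its cap of 20 — 140 left.
P3: +95 to 95 (cap) — 45 left.
Only 45 left; P25 takes them to reach 45.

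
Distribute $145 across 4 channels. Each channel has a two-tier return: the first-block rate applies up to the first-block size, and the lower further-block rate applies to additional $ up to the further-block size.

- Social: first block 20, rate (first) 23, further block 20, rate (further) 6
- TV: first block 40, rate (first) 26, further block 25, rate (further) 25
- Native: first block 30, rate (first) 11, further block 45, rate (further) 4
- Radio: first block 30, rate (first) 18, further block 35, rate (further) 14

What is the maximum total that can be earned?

3085

Order all 8 blocks by rate: TV/tier1 26 > TV/tier2 25 > Social/tier1 23 > Radio/tier1 18 > Radio/tier2 14 > Native/tier1 11 > Social/tier2 6 > Native/tier2 4.
TV/tier1 (26): +40 — 105 left.
TV tier2 at 25: fill all 25 — 80 left.
Fill Social tier1 block (20 at 23) — 60 left.
Fill Radio tier1 block (30 at 18) — 30 left.
30 remain; put them into Radio tier2 at 14.
Total = 26×40 + 25×25 + 23×20 + 18×30 + 14×30 = 3085.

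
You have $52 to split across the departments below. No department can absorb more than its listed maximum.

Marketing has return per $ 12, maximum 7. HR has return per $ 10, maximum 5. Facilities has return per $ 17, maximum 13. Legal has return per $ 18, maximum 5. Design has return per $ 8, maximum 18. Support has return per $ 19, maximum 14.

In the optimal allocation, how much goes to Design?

Highest return per $ first: Support 19 > Legal 18 > Facilities 17 > Marketing 12 > HR 10 > Design 8.
Support: +14 to 14 (cap) ; 38 left.
Legal: +5 to 5 (cap) ; 33 left.
Facilities takes 13 to reach its cap of 13 ; 20 left.
Marketing: +7 to 7 (cap) ; 13 left.
HR takes 5 to reach its cap of 5 ; 8 left.
Only 8 left; Design takes them to reach 8.

8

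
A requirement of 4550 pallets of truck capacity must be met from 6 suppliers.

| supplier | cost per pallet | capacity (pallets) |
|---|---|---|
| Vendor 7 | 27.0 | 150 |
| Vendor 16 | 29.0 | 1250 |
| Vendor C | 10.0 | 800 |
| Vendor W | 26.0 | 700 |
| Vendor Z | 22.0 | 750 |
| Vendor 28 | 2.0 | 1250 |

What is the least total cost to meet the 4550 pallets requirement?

Fill from the cheapest supplier first.
Vendor 28 at 2.0: take all 1250 pallets → 3300 still needed.
Take 800 from Vendor C at 10.0 → need 2500 more.
Take 750 from Vendor Z at 22.0 → need 1750 more.
Take 700 from Vendor W at 26.0 → need 1050 more.
Take 150 from Vendor 7 at 27.0 → need 900 more.
Take 900 from Vendor 16 at 29.0 to finish.
Cost = 1250×2.0 + 800×10.0 + 750×22.0 + 700×26.0 + 150×27.0 + 900×29.0 = 75350.

75350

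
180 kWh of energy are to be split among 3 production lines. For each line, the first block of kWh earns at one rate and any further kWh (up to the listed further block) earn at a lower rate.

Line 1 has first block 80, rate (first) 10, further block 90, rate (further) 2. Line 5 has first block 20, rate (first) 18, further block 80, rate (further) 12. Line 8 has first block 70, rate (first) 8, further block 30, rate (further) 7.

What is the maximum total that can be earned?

Rank every tier by rate: Line 5/tier1 18 > Line 5/tier2 12 > Line 1/tier1 10 > Line 8/tier1 8 > Line 8/tier2 7 > Line 1/tier2 2.
Line 5 tier1 at 18: fill all 20 ; 160 left.
Line 5/tier2 (12): +80 ; 80 left.
Fill Line 1 tier1 block (80 at 10) ; 0 left.
Total = 18×20 + 12×80 + 10×80 = 2120.

2120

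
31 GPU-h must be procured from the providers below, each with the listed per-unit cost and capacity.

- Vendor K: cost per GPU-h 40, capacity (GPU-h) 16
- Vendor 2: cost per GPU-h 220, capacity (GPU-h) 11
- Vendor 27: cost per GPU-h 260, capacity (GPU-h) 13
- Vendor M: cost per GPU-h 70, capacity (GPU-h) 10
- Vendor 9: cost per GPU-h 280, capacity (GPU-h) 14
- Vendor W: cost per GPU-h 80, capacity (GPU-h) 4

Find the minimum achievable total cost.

1880

Cheapest first:
Vendor K at 40: take all 16 GPU-h → 15 still needed.
Vendor M (70): use full 10 → 5 GPU-h to go.
Vendor W (80): use full 4 → 1 GPU-h to go.
Vendor 2 at 220: take 1 of its 11 → requirement met.
Vendor 27, Vendor 9: unused.
Cost = 16×40 + 10×70 + 4×80 + 1×220 = 1880.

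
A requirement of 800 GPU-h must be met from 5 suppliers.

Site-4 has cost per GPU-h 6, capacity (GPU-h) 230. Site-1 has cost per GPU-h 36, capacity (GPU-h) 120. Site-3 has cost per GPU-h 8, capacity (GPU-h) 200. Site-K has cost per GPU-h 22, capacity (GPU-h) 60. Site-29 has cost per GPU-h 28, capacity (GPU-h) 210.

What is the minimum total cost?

13780

Fill from the cheapest supplier first.
Site-4 at 6: take all 230 GPU-h ; 570 still needed.
Take 200 from Site-3 at 8 ; need 370 more.
Take 60 from Site-K at 22 ; need 310 more.
Site-29 (28): use full 210 ; 100 GPU-h to go.
Site-1 (36): take the remaining 100 ; done.
Cost = 230×6 + 200×8 + 60×22 + 210×28 + 100×36 = 13780.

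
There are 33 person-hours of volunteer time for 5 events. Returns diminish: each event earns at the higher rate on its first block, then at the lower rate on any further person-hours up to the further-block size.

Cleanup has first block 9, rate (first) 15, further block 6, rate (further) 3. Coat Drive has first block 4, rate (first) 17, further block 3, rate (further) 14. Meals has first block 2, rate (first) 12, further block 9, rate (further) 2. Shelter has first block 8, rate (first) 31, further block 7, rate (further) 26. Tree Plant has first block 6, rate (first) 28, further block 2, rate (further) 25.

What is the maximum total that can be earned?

Rank every tier by rate: Shelter/T1 31 > Tree Plant/T1 28 > Shelter/T2 26 > Tree Plant/T2 25 > Coat Drive/T1 17 > Cleanup/T1 15 > Coat Drive/T2 14 > Meals/T1 12 > Cleanup/T2 3 > Meals/T2 2.
Fill Shelter T1 block (8 at 31) — 25 left.
Fill Tree Plant T1 block (6 at 28) — 19 left.
Shelter/T2 (26): +7 — 12 left.
Fill Tree Plant T2 block (2 at 25) — 10 left.
Coat Drive/T1 (17): +4 — 6 left.
Cleanup T1 at 15: only 6 left, fill 6.
Total = 31×8 + 28×6 + 26×7 + 25×2 + 17×4 + 15×6 = 806.

806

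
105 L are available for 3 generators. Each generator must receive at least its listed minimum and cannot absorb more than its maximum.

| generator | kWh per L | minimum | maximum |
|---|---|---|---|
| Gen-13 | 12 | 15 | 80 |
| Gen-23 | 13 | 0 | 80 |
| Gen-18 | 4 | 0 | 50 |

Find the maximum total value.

1340

Meeting every minimum uses 15+0+0 = 15 L, leaving 90.
Highest kWh per L first: Gen-23 13 > Gen-13 12 > Gen-18 4.
Gen-23 takes 80 more to reach its cap of 80 → 10 left.
Gen-13: +10 (room for 65) → 25. Pool exhausted.
Total = 12×25 + 13×80 = 1340.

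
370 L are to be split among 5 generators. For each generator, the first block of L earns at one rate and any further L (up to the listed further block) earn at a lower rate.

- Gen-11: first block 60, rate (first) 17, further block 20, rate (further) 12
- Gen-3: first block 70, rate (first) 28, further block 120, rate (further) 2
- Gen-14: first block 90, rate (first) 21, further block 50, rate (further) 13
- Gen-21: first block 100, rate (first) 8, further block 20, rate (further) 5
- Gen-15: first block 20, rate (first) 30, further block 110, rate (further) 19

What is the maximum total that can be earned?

Rank every tier by rate: Gen-15/first 30 > Gen-3/first 28 > Gen-14/first 21 > Gen-15/second 19 > Gen-11/first 17 > Gen-14/second 13 > Gen-11/second 12 > Gen-21/first 8 > Gen-21/second 5 > Gen-3/second 2.
Fill Gen-15 first block (20 at 30) → 350 left.
Fill Gen-3 first block (70 at 28) → 280 left.
Gen-14 first at 21: fill all 90 → 190 left.
Gen-15 second at 19: fill all 110 → 80 left.
Gen-11/first (17): +60 → 20 left.
Gen-14/second: +20 of 50 at 13; pool empty.
Total = 30×20 + 28×70 + 21×90 + 19×110 + 17×60 + 13×20 = 7820.

7820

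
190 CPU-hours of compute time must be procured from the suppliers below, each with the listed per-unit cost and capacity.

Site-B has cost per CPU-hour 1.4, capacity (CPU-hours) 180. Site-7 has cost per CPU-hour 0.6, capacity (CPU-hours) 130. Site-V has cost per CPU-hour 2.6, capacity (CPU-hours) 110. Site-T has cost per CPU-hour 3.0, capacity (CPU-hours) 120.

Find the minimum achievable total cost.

Fill from the cheapest supplier first.
Site-7 (0.6): use full 130 ; 60 CPU-hours to go.
Take 60 from Site-B at 1.4 to finish.
Site-V, Site-T: unused.
Cost = 130×0.6 + 60×1.4 = 162.

162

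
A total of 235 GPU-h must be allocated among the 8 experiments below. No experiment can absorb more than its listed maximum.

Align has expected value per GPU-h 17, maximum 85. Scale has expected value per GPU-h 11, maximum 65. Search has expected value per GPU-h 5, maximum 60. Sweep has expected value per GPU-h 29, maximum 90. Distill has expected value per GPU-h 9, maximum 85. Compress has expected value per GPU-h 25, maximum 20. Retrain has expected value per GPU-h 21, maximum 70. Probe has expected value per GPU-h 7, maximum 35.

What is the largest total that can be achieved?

Order the experiments by expected value per GPU-h: Sweep 29 > Compress 25 > Retrain 21 > Align 17 > Scale 11 > Distill 9 > Probe 7 > Search 5.
Sweep takes 90 to reach its cap of 90 — 145 left.
Give Compress 20 to hit its cap of 20 — 125 left.
Retrain takes 70 to reach its cap of 70 — 55 left.
Only 55 left; Align takes them to reach 55.
Total = 17×55 + 29×90 + 25×20 + 21×70 = 5515.

5515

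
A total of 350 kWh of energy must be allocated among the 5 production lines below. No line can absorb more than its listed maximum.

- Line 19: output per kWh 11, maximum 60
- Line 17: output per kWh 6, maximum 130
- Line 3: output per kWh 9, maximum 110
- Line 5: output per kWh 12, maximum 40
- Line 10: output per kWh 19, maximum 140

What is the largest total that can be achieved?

Rank by output per kWh: Line 10 19 > Line 5 12 > Line 19 11 > Line 3 9 > Line 17 6.
Give Line 10 140 to hit its cap of 140 → 210 left.
Give Line 5 40 to hit its cap of 40 → 170 left.
Give Line 19 60 to hit its cap of 60 → 110 left.
Give Line 3 110 to hit its cap of 110 → 0 left.
Total = 11×60 + 9×110 + 12×40 + 19×140 = 4790.

4790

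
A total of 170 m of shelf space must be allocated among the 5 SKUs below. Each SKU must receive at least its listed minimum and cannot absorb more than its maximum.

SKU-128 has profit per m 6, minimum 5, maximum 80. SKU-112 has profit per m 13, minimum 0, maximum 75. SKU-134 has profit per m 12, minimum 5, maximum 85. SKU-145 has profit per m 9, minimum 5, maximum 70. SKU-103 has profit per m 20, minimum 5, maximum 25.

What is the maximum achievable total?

Meeting every minimum uses 5+0+5+5+5 = 20 m, leaving 150.
Rank by profit per m: SKU-103 20 > SKU-112 13 > SKU-134 12 > SKU-145 9 > SKU-128 6.
SKU-103 takes 20 more to reach its cap of 25 ; 130 left.
Give SKU-112 75 more to hit its cap of 75 ; 55 left.
SKU-134: +55 (room for 80) → 60. Pool exhausted.
Total = 6×5 + 13×75 + 12×60 + 9×5 + 20×25 = 2270.

2270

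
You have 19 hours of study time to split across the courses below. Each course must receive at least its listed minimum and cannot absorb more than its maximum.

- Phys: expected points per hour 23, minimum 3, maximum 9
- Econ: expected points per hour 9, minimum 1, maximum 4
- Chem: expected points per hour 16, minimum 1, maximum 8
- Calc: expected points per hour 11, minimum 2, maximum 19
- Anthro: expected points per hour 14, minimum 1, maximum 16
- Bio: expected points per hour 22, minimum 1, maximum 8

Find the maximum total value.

Meeting every minimum uses 3+1+1+2+1+1 = 9 hours, leaving 10.
Rank by expected points per hour: Phys 23 > Bio 22 > Chem 16 > Anthro 14 > Calc 11 > Econ 9.
Phys takes 6 more to reach its cap of 9 → 4 left.
Only 4 left; Bio takes them to reach 5.
Total = 23×9 + 9×1 + 16×1 + 11×2 + 14×1 + 22×5 = 378.

378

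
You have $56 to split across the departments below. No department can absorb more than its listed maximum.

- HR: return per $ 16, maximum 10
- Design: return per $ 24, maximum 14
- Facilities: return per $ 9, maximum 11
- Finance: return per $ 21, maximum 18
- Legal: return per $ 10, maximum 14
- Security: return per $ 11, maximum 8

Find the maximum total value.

Highest return per $ first: Design 24 > Finance 21 > HR 16 > Security 11 > Legal 10 > Facilities 9.
Design takes 14 to reach its cap of 14 ; 42 left.
Give Finance 18 to hit its cap of 18 ; 24 left.
HR takes 10 to reach its cap of 10 ; 14 left.
Security takes 8 to reach its cap of 8 ; 6 left.
Legal: +6 (room for 14) → 6. Pool exhausted.
Total = 16×10 + 24×14 + 21×18 + 10×6 + 11×8 = 1022.

1022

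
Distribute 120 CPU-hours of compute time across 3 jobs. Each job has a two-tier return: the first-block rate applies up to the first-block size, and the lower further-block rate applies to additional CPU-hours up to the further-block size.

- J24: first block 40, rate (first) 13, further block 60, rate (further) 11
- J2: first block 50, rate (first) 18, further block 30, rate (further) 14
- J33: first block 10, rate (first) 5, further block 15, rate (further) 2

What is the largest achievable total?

Treat each block as its own option and order by rate: J2/tier1 18 > J2/tier2 14 > J24/tier1 13 > J24/tier2 11 > J33/tier1 5 > J33/tier2 2.
Fill J2 tier1 block (50 at 18) → 70 left.
J2/tier2 (14): +30 → 40 left.
J24/tier1 (13): +40 → 0 left.
Total = 18×50 + 14×30 + 13×40 = 1840.

1840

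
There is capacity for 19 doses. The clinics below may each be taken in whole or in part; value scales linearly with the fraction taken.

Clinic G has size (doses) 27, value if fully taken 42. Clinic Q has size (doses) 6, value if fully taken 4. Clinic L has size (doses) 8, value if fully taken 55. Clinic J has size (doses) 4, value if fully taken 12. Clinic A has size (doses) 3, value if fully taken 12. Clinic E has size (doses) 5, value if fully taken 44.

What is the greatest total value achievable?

Sort by value density: Clinic E 44/5≈8.8, Clinic L 55/8≈6.88, Clinic A 12/3≈4, Clinic J 12/4≈3, Clinic G 42/27≈1.56, Clinic Q 4/6≈0.667.
Take all of Clinic E (5 doses, value 44) ; 14 doses left.
Take all of Clinic L (8 doses, value 55) ; 6 doses left.
Take all of Clinic A (3 doses, value 12) ; 3 doses left.
Only 3 doses remain; take 3/4 of Clinic J for value 12×3/4 = 9.
Total value = 120.

120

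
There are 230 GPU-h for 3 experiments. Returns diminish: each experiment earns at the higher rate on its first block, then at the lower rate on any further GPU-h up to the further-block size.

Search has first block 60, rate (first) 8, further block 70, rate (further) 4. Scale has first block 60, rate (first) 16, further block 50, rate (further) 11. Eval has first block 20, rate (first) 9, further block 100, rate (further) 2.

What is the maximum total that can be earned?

2330

Rank every tier by rate: Scale/tier1 16 > Scale/tier2 11 > Eval/tier1 9 > Search/tier1 8 > Search/tier2 4 > Eval/tier2 2.
Scale tier1 at 16: fill all 60 ; 170 left.
Scale/tier2 (11): +50 ; 120 left.
Eval tier1 at 9: fill all 20 ; 100 left.
Search tier1 at 8: fill all 60 ; 40 left.
40 remain; put them into Search tier2 at 4.
Total = 16×60 + 11×50 + 9×20 + 8×60 + 4×40 = 2330.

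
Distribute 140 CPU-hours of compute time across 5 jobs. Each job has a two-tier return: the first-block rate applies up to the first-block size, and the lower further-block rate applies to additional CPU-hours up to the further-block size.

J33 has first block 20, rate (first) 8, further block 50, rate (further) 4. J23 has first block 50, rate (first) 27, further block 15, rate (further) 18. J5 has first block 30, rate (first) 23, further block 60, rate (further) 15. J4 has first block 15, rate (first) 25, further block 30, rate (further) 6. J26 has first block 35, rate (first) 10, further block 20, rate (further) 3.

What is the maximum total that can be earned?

3135

Order all 10 blocks by rate: J23/first 27 > J4/first 25 > J5/first 23 > J23/second 18 > J5/second 15 > J26/first 10 > J33/first 8 > J4/second 6 > J33/second 4 > J26/second 3.
J23/first (27): +50 ; 90 left.
Fill J4 first block (15 at 25) ; 75 left.
J5/first (23): +30 ; 45 left.
J23/second (18): +15 ; 30 left.
J5/second: +30 of 60 at 15; pool empty.
Total = 27×50 + 25×15 + 23×30 + 18×15 + 15×30 = 3135.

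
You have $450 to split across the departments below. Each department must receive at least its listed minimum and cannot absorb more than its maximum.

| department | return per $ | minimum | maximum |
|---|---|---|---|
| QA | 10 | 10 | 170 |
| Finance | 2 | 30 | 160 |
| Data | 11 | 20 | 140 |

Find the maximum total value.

Meeting every minimum uses 10+30+20 = 60 $, leaving 390.
Highest return per $ first: Data 11 > QA 10 > Finance 2.
Data: +120 to 140 (cap) ; 270 left.
Give QA 160 more to hit its cap of 170 ; 110 left.
Finance has room for 130 more but only 110 remain, so it gets 140.
Total = 10×170 + 2×140 + 11×140 = 3520.

3520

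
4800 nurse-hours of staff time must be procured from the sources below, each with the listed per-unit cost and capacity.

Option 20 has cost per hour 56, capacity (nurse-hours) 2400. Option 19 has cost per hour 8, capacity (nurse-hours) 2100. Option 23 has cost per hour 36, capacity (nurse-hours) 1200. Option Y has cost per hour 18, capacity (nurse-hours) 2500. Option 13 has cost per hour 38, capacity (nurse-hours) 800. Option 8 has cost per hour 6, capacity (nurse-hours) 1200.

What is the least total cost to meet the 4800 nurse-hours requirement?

Fill from the cheapest source first.
Take 1200 from Option 8 at 6 — need 3600 more.
Option 19 (8): use full 2100 — 1500 nurse-hours to go.
Option Y (18): take the remaining 1500 — done.
Option 23, Option 13, Option 20: unused.
Cost = 1200×6 + 2100×8 + 1500×18 = 51000.

51000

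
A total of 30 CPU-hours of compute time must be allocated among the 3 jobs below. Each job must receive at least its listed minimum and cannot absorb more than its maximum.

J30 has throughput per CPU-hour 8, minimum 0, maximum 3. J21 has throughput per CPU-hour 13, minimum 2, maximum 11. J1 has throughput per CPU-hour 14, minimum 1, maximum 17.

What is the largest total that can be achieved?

Meeting every minimum uses 0+2+1 = 3 CPU-hours, leaving 27.
Highest throughput per CPU-hour first: J1 14 > J21 13 > J30 8.
J1: +16 to 17 (cap) ; 11 left.
Give J21 9 more to hit its cap of 11 ; 2 left.
J30 has room for 3 more but only 2 remain, so it gets 2.
Total = 8×2 + 13×11 + 14×17 = 397.

397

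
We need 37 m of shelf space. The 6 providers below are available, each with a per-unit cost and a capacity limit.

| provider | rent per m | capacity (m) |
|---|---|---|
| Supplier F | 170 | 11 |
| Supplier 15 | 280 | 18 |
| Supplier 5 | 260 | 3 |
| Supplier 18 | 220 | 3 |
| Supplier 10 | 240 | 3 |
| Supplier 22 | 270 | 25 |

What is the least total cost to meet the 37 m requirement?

Fill from the cheapest provider first.
Supplier F at 170: take all 11 m — 26 still needed.
Supplier 18 (220): use full 3 — 23 m to go.
Take 3 from Supplier 10 at 240 — need 20 more.
Supplier 5 (260): use full 3 — 17 m to go.
Supplier 22 (270): take the remaining 17 — done.
Supplier 15: unused.
Cost = 11×170 + 3×220 + 3×240 + 3×260 + 17×270 = 8620.

8620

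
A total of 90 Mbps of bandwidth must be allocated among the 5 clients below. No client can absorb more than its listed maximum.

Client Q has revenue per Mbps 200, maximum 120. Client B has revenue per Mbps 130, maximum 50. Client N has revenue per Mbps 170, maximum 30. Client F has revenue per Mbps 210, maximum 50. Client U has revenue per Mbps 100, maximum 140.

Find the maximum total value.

18500

Order the clients by revenue per Mbps: Client F 210 > Client Q 200 > Client N 170 > Client B 130 > Client U 100.
Client F: +50 to 50 (cap) → 40 left.
Client Q: +40 (room for 120) → 40. Pool exhausted.
Total = 200×40 + 210×50 = 18500.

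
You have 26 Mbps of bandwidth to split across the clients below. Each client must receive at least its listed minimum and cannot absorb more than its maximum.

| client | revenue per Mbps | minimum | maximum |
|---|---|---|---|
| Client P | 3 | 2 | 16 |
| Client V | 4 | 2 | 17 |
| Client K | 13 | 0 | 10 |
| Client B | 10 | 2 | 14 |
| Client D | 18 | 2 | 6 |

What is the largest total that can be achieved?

312

Meeting every minimum uses 2+2+0+2+2 = 8 Mbps, leaving 18.
Rank by revenue per Mbps: Client D 18 > Client K 13 > Client B 10 > Client V 4 > Client P 3.
Client D: +4 to 6 (cap) → 14 left.
Client K: +10 to 10 (cap) → 4 left.
Only 4 left; Client B takes them to reach 6.
Total = 3×2 + 4×2 + 13×10 + 10×6 + 18×6 = 312.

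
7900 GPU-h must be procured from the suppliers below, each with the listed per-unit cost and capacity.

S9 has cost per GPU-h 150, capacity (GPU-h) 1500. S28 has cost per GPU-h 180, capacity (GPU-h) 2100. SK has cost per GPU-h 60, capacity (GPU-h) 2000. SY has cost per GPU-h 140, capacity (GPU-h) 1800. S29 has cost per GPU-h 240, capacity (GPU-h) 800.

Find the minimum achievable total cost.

1095000

Use suppliers in increasing cost order.
SK (60): use full 2000 — 5900 GPU-h to go.
SY at 140: take all 1800 GPU-h — 4100 still needed.
S9 at 150: take all 1500 GPU-h — 2600 still needed.
S28 at 180: take all 2100 GPU-h — 500 still needed.
Take 500 from S29 at 240 to finish.
Cost = 2000×60 + 1800×140 + 1500×150 + 2100×180 + 500×240 = 1095000.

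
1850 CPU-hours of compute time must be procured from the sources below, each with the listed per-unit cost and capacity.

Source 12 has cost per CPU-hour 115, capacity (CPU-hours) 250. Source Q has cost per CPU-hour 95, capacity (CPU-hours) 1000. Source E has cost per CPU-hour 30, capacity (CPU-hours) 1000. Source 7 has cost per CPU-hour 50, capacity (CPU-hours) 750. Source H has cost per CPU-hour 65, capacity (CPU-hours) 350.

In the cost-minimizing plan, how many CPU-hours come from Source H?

Cheapest first:
Take 1000 from Source E at 30 ; need 850 more.
Take 750 from Source 7 at 50 ; need 100 more.
Source H at 65: take 100 of its 350 ; requirement met.
Source Q, Source 12: unused.

100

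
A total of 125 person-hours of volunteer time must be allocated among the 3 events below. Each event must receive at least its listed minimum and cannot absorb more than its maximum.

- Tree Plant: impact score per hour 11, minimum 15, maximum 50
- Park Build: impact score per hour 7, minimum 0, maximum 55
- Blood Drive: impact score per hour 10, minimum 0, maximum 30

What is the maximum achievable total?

1165

Meeting every minimum uses 15+0+0 = 15 person-hours, leaving 110.
Rank by impact score per hour: Tree Plant 11 > Blood Drive 10 > Park Build 7.
Tree Plant takes 35 more to reach its cap of 50 → 75 left.
Give Blood Drive 30 more to hit its cap of 30 → 45 left.
Park Build has room for 55 more but only 45 remain, so it gets 45.
Total = 11×50 + 7×45 + 10×30 = 1165.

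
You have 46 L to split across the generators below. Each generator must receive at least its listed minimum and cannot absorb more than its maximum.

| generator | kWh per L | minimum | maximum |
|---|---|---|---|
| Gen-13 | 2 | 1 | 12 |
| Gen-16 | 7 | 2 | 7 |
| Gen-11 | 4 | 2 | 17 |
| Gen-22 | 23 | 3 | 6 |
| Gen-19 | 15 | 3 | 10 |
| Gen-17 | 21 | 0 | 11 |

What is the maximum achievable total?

Meeting every minimum uses 1+2+2+3+3+0 = 11 L, leaving 35.
Rank by kWh per L: Gen-22 23 > Gen-17 21 > Gen-19 15 > Gen-16 7 > Gen-11 4 > Gen-13 2.
Gen-22 takes 3 more to reach its cap of 6 — 32 left.
Give Gen-17 11 more to hit its cap of 11 — 21 left.
Gen-19 takes 7 more to reach its cap of 10 — 14 left.
Give Gen-16 5 more to hit its cap of 7 — 9 left.
Only 9 left; Gen-11 takes them to reach 11.
Total = 2×1 + 7×7 + 4×11 + 23×6 + 15×10 + 21×11 = 614.

614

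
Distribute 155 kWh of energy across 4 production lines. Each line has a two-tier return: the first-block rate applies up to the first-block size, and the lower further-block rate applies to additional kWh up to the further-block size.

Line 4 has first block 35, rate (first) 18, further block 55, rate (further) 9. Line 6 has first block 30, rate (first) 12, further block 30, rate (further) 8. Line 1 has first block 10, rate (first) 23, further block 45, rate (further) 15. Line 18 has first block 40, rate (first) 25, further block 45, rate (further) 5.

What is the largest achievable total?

Treat each block as its own option and order by rate: Line 18/first 25 > Line 1/first 23 > Line 4/first 18 > Line 1/second 15 > Line 6/first 12 > Line 4/second 9 > Line 6/second 8 > Line 18/second 5.
Fill Line 18 first block (40 at 25) — 115 left.
Line 1/first (23): +10 — 105 left.
Line 4/first (18): +35 — 70 left.
Line 1 second at 15: fill all 45 — 25 left.
25 remain; put them into Line 6 first at 12.
Total = 25×40 + 23×10 + 18×35 + 15×45 + 12×25 = 2835.

2835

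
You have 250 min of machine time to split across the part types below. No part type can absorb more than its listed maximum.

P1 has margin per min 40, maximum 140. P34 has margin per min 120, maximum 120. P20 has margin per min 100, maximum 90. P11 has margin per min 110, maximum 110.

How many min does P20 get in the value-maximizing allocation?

20

Rank by margin per min: P34 120 > P11 110 > P20 100 > P1 40.
P34: +120 to 120 (cap) ; 130 left.
Give P11 110 to hit its cap of 110 ; 20 left.
P20: +20 (room for 90) → 20. Pool exhausted.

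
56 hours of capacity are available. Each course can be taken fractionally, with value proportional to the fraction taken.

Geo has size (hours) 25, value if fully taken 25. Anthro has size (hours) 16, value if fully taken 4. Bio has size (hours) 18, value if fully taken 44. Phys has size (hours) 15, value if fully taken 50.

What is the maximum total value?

117

Sort by value density: Phys 50/15≈3.33, Bio 44/18≈2.44, Geo 25/25≈1, Anthro 4/16≈0.25.
All 15 hours of Phys fit (value 50) ; 41 remain.
All 18 hours of Bio fit (value 44) ; 23 remain.
Only 23 hours remain; take 23/25 of Geo for value 25×23/25 = 23.
Total value = 117.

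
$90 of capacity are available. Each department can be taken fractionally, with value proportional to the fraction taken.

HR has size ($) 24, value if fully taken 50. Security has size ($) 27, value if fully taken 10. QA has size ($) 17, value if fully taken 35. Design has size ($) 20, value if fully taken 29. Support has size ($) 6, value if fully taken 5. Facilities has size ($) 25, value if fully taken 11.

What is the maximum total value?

129.12

Rank by value-to-size ratio: HR 50/24≈2.08, QA 35/17≈2.06, Design 29/20≈1.45, Support 5/6≈0.833, Facilities 11/25≈0.44, Security 10/27≈0.37.
All 24 $ of HR fit (value 50) — 66 remain.
QA: take in full, 17 $ for value 35 — 49 left.
Take all of Design (20 $, value 29) — 29 $ left.
All 6 $ of Support fit (value 5) — 23 remain.
Fill the last 23 $ with part of Facilities: 23/25 of it earns 10.12.
Total value = 129.12.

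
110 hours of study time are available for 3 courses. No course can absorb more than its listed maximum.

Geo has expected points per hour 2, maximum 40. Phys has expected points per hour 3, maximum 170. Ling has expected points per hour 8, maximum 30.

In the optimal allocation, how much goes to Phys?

Highest expected points per hour first: Ling 8 > Phys 3 > Geo 2.
Give Ling 30 to hit its cap of 30 — 80 left.
Only 80 left; Phys takes them to reach 80.

80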